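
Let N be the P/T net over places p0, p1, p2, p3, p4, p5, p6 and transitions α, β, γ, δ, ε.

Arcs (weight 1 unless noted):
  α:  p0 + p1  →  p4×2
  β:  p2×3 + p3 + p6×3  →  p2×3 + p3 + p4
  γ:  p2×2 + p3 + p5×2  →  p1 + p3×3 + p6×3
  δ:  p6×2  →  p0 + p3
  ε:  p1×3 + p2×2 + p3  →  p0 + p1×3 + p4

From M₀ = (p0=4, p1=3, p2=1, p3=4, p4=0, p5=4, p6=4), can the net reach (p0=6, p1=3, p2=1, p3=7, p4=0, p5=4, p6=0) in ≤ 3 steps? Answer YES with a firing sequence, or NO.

depth 0: 1 marking
depth 1: 3 markings reached so far
depth 2: 6 markings reached so far
depth 3: 9 markings reached so far
target is not among the 9 markings reachable within 3 steps

NO — not reachable within 3 firings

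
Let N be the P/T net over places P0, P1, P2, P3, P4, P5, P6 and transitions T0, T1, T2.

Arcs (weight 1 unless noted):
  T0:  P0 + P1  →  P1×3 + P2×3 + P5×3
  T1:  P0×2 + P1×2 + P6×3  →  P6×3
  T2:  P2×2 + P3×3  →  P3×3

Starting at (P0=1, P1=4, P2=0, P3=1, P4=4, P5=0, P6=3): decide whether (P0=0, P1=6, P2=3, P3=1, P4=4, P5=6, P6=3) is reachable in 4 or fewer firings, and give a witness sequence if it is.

depth 0: 1 marking
depth 1: 2 markings reached so far
depth 2: 2 markings reached so far
(frontier empty at depth 2; search complete)
target is not among the 2 markings reachable within 4 steps

NO — not reachable within 4 firings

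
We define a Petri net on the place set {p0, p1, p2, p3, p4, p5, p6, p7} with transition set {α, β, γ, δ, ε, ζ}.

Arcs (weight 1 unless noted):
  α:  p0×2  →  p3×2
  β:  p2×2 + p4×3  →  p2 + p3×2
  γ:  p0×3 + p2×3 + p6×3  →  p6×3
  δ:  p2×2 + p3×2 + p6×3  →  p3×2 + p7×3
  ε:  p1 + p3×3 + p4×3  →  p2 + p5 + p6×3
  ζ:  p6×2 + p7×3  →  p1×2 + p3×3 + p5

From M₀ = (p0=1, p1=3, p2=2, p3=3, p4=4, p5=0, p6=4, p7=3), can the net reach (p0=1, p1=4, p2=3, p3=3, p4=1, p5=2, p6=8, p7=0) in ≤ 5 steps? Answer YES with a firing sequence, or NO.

NO — not reachable within 5 firings

depth 0: 1 marking
depth 1: 5 markings reached so far
depth 2: 8 markings reached so far
depth 3: 9 markings reached so far
depth 4: 10 markings reached so far
depth 5: 10 markings reached so far
(frontier empty at depth 5; search complete)
target is not among the 10 markings reachable within 5 steps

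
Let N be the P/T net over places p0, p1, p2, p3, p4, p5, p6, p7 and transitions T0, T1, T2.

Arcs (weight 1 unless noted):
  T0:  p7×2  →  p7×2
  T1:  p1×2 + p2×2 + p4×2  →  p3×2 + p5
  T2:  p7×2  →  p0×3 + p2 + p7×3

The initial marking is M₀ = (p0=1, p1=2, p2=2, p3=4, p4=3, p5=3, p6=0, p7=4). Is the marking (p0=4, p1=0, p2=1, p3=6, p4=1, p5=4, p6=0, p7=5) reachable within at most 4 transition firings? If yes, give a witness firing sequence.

YES — reachable via ⟨T1, T2⟩ (2 firings)

step 1: fire T1:  (p0=1, p1=2, p2=2, p3=4, p4=3, p5=3, p6=0, p7=4) → (p0=1, p1=0, p2=0, p3=6, p4=1, p5=4, p6=0, p7=4)
step 2: fire T2:  (p0=1, p1=0, p2=0, p3=6, p4=1, p5=4, p6=0, p7=4) → (p0=4, p1=0, p2=1, p3=6, p4=1, p5=4, p6=0, p7=5)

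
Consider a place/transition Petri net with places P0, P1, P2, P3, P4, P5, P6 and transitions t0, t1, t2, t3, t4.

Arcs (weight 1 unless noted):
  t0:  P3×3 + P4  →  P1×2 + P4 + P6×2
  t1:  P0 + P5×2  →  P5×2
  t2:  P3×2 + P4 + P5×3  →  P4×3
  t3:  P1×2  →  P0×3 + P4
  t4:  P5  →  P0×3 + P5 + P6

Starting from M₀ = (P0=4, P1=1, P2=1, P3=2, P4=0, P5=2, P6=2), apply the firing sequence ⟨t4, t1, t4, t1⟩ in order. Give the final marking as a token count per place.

step 1: fire t4:  (P0=4, P1=1, P2=1, P3=2, P4=0, P5=2, P6=2) → (P0=7, P1=1, P2=1, P3=2, P4=0, P5=2, P6=3)
step 2: fire t1:  (P0=7, P1=1, P2=1, P3=2, P4=0, P5=2, P6=3) → (P0=6, P1=1, P2=1, P3=2, P4=0, P5=2, P6=3)
step 3: fire t4:  (P0=6, P1=1, P2=1, P3=2, P4=0, P5=2, P6=3) → (P0=9, P1=1, P2=1, P3=2, P4=0, P5=2, P6=4)
step 4: fire t1:  (P0=9, P1=1, P2=1, P3=2, P4=0, P5=2, P6=4) → (P0=8, P1=1, P2=1, P3=2, P4=0, P5=2, P6=4)

(P0=8, P1=1, P2=1, P3=2, P4=0, P5=2, P6=4)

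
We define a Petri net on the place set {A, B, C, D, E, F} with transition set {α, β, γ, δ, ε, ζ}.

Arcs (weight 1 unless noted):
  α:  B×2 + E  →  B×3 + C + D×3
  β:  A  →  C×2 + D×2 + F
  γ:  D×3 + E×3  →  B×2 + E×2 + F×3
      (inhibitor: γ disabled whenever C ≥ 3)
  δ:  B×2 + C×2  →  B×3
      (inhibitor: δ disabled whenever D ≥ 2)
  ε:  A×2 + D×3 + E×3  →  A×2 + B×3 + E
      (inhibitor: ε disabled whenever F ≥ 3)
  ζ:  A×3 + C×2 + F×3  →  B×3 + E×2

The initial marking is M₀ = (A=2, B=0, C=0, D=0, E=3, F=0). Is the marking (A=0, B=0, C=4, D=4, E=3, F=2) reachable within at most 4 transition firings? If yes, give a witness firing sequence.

YES — reachable via ⟨β, β⟩ (2 firings)

step 1: fire β:  (A=2, B=0, C=0, D=0, E=3, F=0) → (A=1, B=0, C=2, D=2, E=3, F=1)
step 2: fire β:  (A=1, B=0, C=2, D=2, E=3, F=1) → (A=0, B=0, C=4, D=4, E=3, F=2)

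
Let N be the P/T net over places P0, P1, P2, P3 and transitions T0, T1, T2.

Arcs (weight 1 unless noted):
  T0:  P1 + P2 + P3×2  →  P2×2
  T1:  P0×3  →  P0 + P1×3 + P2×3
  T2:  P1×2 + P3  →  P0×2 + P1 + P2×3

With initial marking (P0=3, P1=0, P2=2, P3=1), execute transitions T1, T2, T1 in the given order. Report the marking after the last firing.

(P0=1, P1=5, P2=11, P3=0)

step 1: fire T1:  (P0=3, P1=0, P2=2, P3=1) → (P0=1, P1=3, P2=5, P3=1)
step 2: fire T2:  (P0=1, P1=3, P2=5, P3=1) → (P0=3, P1=2, P2=8, P3=0)
step 3: fire T1:  (P0=3, P1=2, P2=8, P3=0) → (P0=1, P1=5, P2=11, P3=0)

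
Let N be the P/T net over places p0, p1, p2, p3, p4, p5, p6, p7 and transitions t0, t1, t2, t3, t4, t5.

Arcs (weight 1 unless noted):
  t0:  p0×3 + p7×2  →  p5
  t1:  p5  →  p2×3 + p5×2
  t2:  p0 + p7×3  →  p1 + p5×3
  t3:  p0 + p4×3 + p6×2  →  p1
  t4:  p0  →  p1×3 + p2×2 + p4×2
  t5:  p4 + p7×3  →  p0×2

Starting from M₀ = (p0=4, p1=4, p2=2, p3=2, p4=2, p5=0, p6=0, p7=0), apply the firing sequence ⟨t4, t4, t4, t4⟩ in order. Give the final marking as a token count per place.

(p0=0, p1=16, p2=10, p3=2, p4=10, p5=0, p6=0, p7=0)

step 1: fire t4:  (p0=4, p1=4, p2=2, p3=2, p4=2, p5=0, p6=0, p7=0) → (p0=3, p1=7, p2=4, p3=2, p4=4, p5=0, p6=0, p7=0)
step 2: fire t4:  (p0=3, p1=7, p2=4, p3=2, p4=4, p5=0, p6=0, p7=0) → (p0=2, p1=10, p2=6, p3=2, p4=6, p5=0, p6=0, p7=0)
step 3: fire t4:  (p0=2, p1=10, p2=6, p3=2, p4=6, p5=0, p6=0, p7=0) → (p0=1, p1=13, p2=8, p3=2, p4=8, p5=0, p6=0, p7=0)
step 4: fire t4:  (p0=1, p1=13, p2=8, p3=2, p4=8, p5=0, p6=0, p7=0) → (p0=0, p1=16, p2=10, p3=2, p4=10, p5=0, p6=0, p7=0)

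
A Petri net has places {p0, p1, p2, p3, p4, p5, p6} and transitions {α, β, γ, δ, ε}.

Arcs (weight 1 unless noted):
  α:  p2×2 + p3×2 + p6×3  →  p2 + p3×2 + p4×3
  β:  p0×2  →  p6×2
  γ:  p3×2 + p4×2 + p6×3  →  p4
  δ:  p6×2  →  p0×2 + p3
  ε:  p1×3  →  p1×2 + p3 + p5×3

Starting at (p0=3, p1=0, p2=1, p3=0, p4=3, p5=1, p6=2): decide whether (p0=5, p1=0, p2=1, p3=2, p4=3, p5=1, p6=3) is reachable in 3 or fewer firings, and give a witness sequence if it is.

NO — not reachable within 3 firings

depth 0: 1 marking
depth 1: 3 markings reached so far
depth 2: 4 markings reached so far
depth 3: 6 markings reached so far
target is not among the 6 markings reachable within 3 steps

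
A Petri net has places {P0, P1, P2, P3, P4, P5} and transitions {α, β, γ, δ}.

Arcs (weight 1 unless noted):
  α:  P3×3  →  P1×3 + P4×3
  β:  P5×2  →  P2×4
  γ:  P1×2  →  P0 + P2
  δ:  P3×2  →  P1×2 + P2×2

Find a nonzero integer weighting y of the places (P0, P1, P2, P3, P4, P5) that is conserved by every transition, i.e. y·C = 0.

y = (P0:2, P1:1, P2:0, P3:1, P4:0, P5:0)

Incidence matrix C (rows=places, cols=transitions):
        α    β    γ    δ
   P0   0    0    1    0
   P1   3    0   -2    2
   P2   0    4    1    2
   P3  -3    0    0   -2
   P4   3    0    0    0
   P5   0   -2    0    0

Candidate y = [2, 1, 0, 1, 0, 0]; check y·C column-wise:
  col α: 2·0 + 1·3 + 1·-3 + 0·3 = 0
  col β: 2·0 + 1·0 + 0·4 + 1·0 + 0·-2 = 0
  col γ: 2·1 + 1·-2 + 0·1 + 1·0 = 0
  col δ: 2·0 + 1·2 + 0·2 + 1·-2 = 0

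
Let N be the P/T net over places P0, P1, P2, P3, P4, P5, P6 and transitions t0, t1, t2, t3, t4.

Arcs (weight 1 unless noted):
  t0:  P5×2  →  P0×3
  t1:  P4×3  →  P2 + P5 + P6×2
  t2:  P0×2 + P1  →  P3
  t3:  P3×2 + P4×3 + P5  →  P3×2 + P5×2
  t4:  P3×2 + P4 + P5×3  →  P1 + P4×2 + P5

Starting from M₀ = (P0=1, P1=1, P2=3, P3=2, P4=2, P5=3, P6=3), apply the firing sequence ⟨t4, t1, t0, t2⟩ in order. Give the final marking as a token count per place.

(P0=2, P1=1, P2=4, P3=1, P4=0, P5=0, P6=5)

step 1: fire t4:  (P0=1, P1=1, P2=3, P3=2, P4=2, P5=3, P6=3) → (P0=1, P1=2, P2=3, P3=0, P4=3, P5=1, P6=3)
step 2: fire t1:  (P0=1, P1=2, P2=3, P3=0, P4=3, P5=1, P6=3) → (P0=1, P1=2, P2=4, P3=0, P4=0, P5=2, P6=5)
step 3: fire t0:  (P0=1, P1=2, P2=4, P3=0, P4=0, P5=2, P6=5) → (P0=4, P1=2, P2=4, P3=0, P4=0, P5=0, P6=5)
step 4: fire t2:  (P0=4, P1=2, P2=4, P3=0, P4=0, P5=0, P6=5) → (P0=2, P1=1, P2=4, P3=1, P4=0, P5=0, P6=5)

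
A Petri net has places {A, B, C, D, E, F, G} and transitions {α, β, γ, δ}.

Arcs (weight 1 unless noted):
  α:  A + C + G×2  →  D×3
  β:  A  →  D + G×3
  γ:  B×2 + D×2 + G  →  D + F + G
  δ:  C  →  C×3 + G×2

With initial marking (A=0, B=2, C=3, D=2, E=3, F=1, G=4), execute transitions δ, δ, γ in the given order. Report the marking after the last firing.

step 1: fire δ:  (A=0, B=2, C=3, D=2, E=3, F=1, G=4) → (A=0, B=2, C=5, D=2, E=3, F=1, G=6)
step 2: fire δ:  (A=0, B=2, C=5, D=2, E=3, F=1, G=6) → (A=0, B=2, C=7, D=2, E=3, F=1, G=8)
step 3: fire γ:  (A=0, B=2, C=7, D=2, E=3, F=1, G=8) → (A=0, B=0, C=7, D=1, E=3, F=2, G=8)

(A=0, B=0, C=7, D=1, E=3, F=2, G=8)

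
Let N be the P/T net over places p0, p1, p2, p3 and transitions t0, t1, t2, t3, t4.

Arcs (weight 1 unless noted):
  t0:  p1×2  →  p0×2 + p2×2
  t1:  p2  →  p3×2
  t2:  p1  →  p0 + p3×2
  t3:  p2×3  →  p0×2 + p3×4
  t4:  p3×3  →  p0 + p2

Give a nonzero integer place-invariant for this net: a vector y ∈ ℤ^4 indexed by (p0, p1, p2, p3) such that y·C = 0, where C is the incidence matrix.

y = (p0:1, p1:3, p2:2, p3:1)

Incidence matrix C (rows=places, cols=transitions):
       t0   t1   t2   t3   t4
   p0   2    0    1    2    1
   p1  -2    0   -1    0    0
   p2   2   -1    0   -3    1
   p3   0    2    2    4   -3

Candidate y = [1, 3, 2, 1]; check y·C column-wise:
  col t0: 1·2 + 3·-2 + 2·2 + 1·0 = 0
  col t1: 1·0 + 3·0 + 2·-1 + 1·2 = 0
  col t2: 1·1 + 3·-1 + 2·0 + 1·2 = 0
  col t3: 1·2 + 3·0 + 2·-3 + 1·4 = 0
  col t4: 1·1 + 3·0 + 2·1 + 1·-3 = 0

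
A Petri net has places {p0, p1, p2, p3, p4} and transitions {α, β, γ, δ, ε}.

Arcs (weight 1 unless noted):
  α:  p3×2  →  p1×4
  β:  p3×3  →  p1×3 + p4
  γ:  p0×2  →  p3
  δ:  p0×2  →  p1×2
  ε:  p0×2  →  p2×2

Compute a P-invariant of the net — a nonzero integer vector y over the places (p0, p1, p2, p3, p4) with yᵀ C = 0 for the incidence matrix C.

y = (p0:1, p1:1, p2:1, p3:2, p4:3)

Incidence matrix C (rows=places, cols=transitions):
        α    β    γ    δ    ε
   p0   0    0   -2   -2   -2
   p1   4    3    0    2    0
   p2   0    0    0    0    2
   p3  -2   -3    1    0    0
   p4   0    1    0    0    0

Candidate y = [1, 1, 1, 2, 3]; check y·C column-wise:
  col α: 1·0 + 1·4 + 1·0 + 2·-2 + 3·0 = 0
  col β: 1·0 + 1·3 + 1·0 + 2·-3 + 3·1 = 0
  col γ: 1·-2 + 1·0 + 1·0 + 2·1 + 3·0 = 0
  col δ: 1·-2 + 1·2 + 1·0 + 2·0 + 3·0 = 0
  col ε: 1·-2 + 1·0 + 1·2 + 2·0 + 3·0 = 0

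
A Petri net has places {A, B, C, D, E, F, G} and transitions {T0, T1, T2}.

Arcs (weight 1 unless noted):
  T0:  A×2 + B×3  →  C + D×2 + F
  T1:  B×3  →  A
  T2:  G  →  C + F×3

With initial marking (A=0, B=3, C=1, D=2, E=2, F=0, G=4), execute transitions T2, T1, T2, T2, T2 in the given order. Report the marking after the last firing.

(A=1, B=0, C=5, D=2, E=2, F=12, G=0)

step 1: fire T2:  (A=0, B=3, C=1, D=2, E=2, F=0, G=4) → (A=0, B=3, C=2, D=2, E=2, F=3, G=3)
step 2: fire T1:  (A=0, B=3, C=2, D=2, E=2, F=3, G=3) → (A=1, B=0, C=2, D=2, E=2, F=3, G=3)
step 3: fire T2:  (A=1, B=0, C=2, D=2, E=2, F=3, G=3) → (A=1, B=0, C=3, D=2, E=2, F=6, G=2)
step 4: fire T2:  (A=1, B=0, C=3, D=2, E=2, F=6, G=2) → (A=1, B=0, C=4, D=2, E=2, F=9, G=1)
step 5: fire T2:  (A=1, B=0, C=4, D=2, E=2, F=9, G=1) → (A=1, B=0, C=5, D=2, E=2, F=12, G=0)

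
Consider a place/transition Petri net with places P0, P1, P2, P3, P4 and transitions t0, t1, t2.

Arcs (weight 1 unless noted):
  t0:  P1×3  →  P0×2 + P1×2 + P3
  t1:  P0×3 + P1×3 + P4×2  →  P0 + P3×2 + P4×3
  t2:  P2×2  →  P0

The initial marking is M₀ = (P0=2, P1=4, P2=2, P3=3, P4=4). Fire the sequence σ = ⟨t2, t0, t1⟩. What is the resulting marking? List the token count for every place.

(P0=3, P1=0, P2=0, P3=6, P4=5)

step 1: fire t2:  (P0=2, P1=4, P2=2, P3=3, P4=4) → (P0=3, P1=4, P2=0, P3=3, P4=4)
step 2: fire t0:  (P0=3, P1=4, P2=0, P3=3, P4=4) → (P0=5, P1=3, P2=0, P3=4, P4=4)
step 3: fire t1:  (P0=5, P1=3, P2=0, P3=4, P4=4) → (P0=3, P1=0, P2=0, P3=6, P4=5)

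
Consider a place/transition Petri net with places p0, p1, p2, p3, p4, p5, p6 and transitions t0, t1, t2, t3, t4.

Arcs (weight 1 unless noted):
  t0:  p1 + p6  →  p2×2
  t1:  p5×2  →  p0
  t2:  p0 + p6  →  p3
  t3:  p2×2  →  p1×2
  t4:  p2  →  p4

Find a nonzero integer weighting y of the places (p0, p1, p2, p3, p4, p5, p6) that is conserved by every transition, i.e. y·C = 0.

Incidence matrix C (rows=places, cols=transitions):
       t0   t1   t2   t3   t4
   p0   0    1   -1    0    0
   p1  -1    0    0    2    0
   p2   2    0    0   -2   -1
   p3   0    0    1    0    0
   p4   0    0    0    0    1
   p5   0   -2    0    0    0
   p6  -1    0   -1    0    0

Candidate y = [2, 0, 0, 2, 0, 1, 0]; check y·C column-wise:
  col t0: 2·0 + 0·-1 + 0·2 + 2·0 + 1·0 + 0·-1 = 0
  col t1: 2·1 + 2·0 + 1·-2 = 0
  col t2: 2·-1 + 2·1 + 1·0 + 0·-1 = 0
  col t3: 2·0 + 0·2 + 0·-2 + 2·0 + 1·0 = 0
  col t4: 2·0 + 0·-1 + 2·0 + 0·1 + 1·0 = 0

y = (p0:2, p1:0, p2:0, p3:2, p4:0, p5:1, p6:0)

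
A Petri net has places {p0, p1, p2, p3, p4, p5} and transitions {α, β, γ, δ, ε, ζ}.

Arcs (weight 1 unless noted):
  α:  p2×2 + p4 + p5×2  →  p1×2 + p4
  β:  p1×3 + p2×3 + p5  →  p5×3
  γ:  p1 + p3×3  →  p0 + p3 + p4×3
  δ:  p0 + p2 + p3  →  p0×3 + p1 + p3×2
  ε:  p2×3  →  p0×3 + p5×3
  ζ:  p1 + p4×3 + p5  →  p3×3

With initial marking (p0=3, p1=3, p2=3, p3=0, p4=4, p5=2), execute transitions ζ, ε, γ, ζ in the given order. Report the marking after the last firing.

(p0=7, p1=0, p2=0, p3=4, p4=1, p5=3)

step 1: fire ζ:  (p0=3, p1=3, p2=3, p3=0, p4=4, p5=2) → (p0=3, p1=2, p2=3, p3=3, p4=1, p5=1)
step 2: fire ε:  (p0=3, p1=2, p2=3, p3=3, p4=1, p5=1) → (p0=6, p1=2, p2=0, p3=3, p4=1, p5=4)
step 3: fire γ:  (p0=6, p1=2, p2=0, p3=3, p4=1, p5=4) → (p0=7, p1=1, p2=0, p3=1, p4=4, p5=4)
step 4: fire ζ:  (p0=7, p1=1, p2=0, p3=1, p4=4, p5=4) → (p0=7, p1=0, p2=0, p3=4, p4=1, p5=3)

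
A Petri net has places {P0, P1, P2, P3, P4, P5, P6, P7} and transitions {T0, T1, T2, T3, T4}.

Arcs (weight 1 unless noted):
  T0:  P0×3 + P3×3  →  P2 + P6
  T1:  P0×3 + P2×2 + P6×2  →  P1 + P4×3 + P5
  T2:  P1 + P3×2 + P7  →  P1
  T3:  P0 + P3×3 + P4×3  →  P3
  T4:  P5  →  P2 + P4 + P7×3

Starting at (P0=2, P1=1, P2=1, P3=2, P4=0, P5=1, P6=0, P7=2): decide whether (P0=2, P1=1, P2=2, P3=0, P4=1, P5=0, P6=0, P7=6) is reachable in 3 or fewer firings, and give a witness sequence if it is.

depth 0: 1 marking
depth 1: 3 markings reached so far
depth 2: 4 markings reached so far
depth 3: 4 markings reached so far
(frontier empty at depth 3; search complete)
target is not among the 4 markings reachable within 3 steps

NO — not reachable within 3 firings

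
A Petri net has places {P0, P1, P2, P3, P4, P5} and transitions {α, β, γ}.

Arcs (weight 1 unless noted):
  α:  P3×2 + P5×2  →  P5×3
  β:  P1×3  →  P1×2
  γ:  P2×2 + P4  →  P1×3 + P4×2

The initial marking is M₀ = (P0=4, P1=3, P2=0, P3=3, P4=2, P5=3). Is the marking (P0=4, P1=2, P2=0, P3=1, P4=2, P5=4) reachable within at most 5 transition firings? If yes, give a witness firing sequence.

YES — reachable via ⟨α, β⟩ (2 firings)

step 1: fire α:  (P0=4, P1=3, P2=0, P3=3, P4=2, P5=3) → (P0=4, P1=3, P2=0, P3=1, P4=2, P5=4)
step 2: fire β:  (P0=4, P1=3, P2=0, P3=1, P4=2, P5=4) → (P0=4, P1=2, P2=0, P3=1, P4=2, P5=4)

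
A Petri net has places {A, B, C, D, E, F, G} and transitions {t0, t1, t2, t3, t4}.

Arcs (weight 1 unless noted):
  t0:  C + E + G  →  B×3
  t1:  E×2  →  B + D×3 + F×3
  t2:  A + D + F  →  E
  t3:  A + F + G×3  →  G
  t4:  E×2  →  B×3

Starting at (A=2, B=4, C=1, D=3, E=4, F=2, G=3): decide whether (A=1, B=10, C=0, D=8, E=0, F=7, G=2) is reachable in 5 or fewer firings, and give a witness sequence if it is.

depth 0: 1 marking
depth 1: 6 markings reached so far
depth 2: 19 markings reached so far
depth 3: 35 markings reached so far
depth 4: 48 markings reached so far
depth 5: 58 markings reached so far
target is not among the 58 markings reachable within 5 steps

NO — not reachable within 5 firings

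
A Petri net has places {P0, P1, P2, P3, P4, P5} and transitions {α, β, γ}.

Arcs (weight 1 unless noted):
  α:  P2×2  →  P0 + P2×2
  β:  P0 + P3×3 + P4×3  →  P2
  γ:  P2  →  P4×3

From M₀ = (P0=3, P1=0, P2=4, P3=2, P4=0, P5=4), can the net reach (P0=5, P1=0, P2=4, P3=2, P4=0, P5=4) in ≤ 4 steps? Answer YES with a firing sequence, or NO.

step 1: fire α:  (P0=3, P1=0, P2=4, P3=2, P4=0, P5=4) → (P0=4, P1=0, P2=4, P3=2, P4=0, P5=4)
step 2: fire α:  (P0=4, P1=0, P2=4, P3=2, P4=0, P5=4) → (P0=5, P1=0, P2=4, P3=2, P4=0, P5=4)

YES — reachable via ⟨α, α⟩ (2 firings)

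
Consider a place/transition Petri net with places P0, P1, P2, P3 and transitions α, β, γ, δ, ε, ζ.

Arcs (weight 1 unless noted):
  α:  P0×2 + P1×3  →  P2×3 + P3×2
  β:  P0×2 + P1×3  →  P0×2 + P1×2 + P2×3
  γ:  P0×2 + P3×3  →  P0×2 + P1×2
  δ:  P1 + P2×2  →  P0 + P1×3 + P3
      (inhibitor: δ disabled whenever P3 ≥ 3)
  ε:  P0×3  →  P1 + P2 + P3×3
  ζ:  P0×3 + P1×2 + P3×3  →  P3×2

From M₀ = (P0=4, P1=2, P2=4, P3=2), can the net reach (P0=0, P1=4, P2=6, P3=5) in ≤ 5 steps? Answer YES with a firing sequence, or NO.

YES — reachable via ⟨δ, α, γ, ε⟩ (4 firings)

step 1: fire δ:  (P0=4, P1=2, P2=4, P3=2) → (P0=5, P1=4, P2=2, P3=3)
step 2: fire α:  (P0=5, P1=4, P2=2, P3=3) → (P0=3, P1=1, P2=5, P3=5)
step 3: fire γ:  (P0=3, P1=1, P2=5, P3=5) → (P0=3, P1=3, P2=5, P3=2)
step 4: fire ε:  (P0=3, P1=3, P2=5, P3=2) → (P0=0, P1=4, P2=6, P3=5)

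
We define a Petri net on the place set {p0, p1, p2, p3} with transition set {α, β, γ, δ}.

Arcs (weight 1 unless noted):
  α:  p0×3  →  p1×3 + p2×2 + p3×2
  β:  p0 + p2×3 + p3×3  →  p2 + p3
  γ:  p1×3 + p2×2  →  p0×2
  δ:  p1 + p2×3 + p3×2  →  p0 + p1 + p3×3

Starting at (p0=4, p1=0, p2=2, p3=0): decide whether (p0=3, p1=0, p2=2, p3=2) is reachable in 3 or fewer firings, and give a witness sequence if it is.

YES — reachable via ⟨α, γ⟩ (2 firings)

step 1: fire α:  (p0=4, p1=0, p2=2, p3=0) → (p0=1, p1=3, p2=4, p3=2)
step 2: fire γ:  (p0=1, p1=3, p2=4, p3=2) → (p0=3, p1=0, p2=2, p3=2)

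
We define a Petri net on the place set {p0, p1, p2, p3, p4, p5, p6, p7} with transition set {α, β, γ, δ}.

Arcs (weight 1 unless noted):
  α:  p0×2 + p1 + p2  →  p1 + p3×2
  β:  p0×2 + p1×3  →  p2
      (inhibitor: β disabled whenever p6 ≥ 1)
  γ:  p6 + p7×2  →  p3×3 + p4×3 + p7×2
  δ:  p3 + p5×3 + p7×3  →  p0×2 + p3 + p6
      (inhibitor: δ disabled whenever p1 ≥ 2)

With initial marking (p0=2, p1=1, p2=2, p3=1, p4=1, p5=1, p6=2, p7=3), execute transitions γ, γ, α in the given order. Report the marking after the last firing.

step 1: fire γ:  (p0=2, p1=1, p2=2, p3=1, p4=1, p5=1, p6=2, p7=3) → (p0=2, p1=1, p2=2, p3=4, p4=4, p5=1, p6=1, p7=3)
step 2: fire γ:  (p0=2, p1=1, p2=2, p3=4, p4=4, p5=1, p6=1, p7=3) → (p0=2, p1=1, p2=2, p3=7, p4=7, p5=1, p6=0, p7=3)
step 3: fire α:  (p0=2, p1=1, p2=2, p3=7, p4=7, p5=1, p6=0, p7=3) → (p0=0, p1=1, p2=1, p3=9, p4=7, p5=1, p6=0, p7=3)

(p0=0, p1=1, p2=1, p3=9, p4=7, p5=1, p6=0, p7=3)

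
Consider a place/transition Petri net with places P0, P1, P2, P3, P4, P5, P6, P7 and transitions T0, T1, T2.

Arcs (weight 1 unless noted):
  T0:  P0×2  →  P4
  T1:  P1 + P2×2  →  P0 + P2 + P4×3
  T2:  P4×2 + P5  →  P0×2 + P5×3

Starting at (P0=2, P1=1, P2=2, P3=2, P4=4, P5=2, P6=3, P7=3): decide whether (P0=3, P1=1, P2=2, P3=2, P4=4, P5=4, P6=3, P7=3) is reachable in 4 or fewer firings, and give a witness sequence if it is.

depth 0: 1 marking
depth 1: 4 markings reached so far
depth 2: 8 markings reached so far
depth 3: 12 markings reached so far
depth 4: 16 markings reached so far
target is not among the 16 markings reachable within 4 steps

NO — not reachable within 4 firings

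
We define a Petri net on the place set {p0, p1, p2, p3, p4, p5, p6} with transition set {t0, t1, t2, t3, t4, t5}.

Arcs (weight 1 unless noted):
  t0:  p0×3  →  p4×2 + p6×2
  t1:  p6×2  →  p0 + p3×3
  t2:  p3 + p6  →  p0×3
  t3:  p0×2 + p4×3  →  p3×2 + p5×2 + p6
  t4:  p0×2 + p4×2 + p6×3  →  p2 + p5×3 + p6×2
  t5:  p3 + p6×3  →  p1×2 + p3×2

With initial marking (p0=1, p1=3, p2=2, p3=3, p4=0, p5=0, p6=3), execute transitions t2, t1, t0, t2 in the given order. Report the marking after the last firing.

(p0=5, p1=3, p2=2, p3=4, p4=2, p5=0, p6=1)

step 1: fire t2:  (p0=1, p1=3, p2=2, p3=3, p4=0, p5=0, p6=3) → (p0=4, p1=3, p2=2, p3=2, p4=0, p5=0, p6=2)
step 2: fire t1:  (p0=4, p1=3, p2=2, p3=2, p4=0, p5=0, p6=2) → (p0=5, p1=3, p2=2, p3=5, p4=0, p5=0, p6=0)
step 3: fire t0:  (p0=5, p1=3, p2=2, p3=5, p4=0, p5=0, p6=0) → (p0=2, p1=3, p2=2, p3=5, p4=2, p5=0, p6=2)
step 4: fire t2:  (p0=2, p1=3, p2=2, p3=5, p4=2, p5=0, p6=2) → (p0=5, p1=3, p2=2, p3=4, p4=2, p5=0, p6=1)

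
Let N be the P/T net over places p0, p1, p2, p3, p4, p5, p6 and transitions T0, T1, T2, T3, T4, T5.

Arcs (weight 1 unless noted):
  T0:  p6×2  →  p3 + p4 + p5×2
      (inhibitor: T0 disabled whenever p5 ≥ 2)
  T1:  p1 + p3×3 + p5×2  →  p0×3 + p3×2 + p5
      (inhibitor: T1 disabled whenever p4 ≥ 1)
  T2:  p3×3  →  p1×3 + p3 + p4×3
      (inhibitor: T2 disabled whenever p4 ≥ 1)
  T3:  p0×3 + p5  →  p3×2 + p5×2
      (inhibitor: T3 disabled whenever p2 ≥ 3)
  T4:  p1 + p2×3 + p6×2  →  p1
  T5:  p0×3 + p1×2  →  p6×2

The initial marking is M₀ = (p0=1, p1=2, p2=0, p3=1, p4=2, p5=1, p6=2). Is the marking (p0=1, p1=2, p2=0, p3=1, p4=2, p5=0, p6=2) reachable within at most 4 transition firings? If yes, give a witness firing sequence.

depth 0: 1 marking
depth 1: 2 markings reached so far
depth 2: 2 markings reached so far
(frontier empty at depth 2; search complete)
target is not among the 2 markings reachable within 4 steps

NO — not reachable within 4 firings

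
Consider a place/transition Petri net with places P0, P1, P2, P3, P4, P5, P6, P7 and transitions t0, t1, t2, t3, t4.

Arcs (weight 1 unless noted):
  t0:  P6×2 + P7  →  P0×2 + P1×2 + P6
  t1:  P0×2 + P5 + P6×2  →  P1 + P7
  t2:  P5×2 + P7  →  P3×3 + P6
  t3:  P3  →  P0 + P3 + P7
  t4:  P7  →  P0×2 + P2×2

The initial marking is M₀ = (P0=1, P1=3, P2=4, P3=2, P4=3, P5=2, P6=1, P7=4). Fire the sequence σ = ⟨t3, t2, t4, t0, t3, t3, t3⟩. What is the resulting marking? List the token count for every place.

(P0=9, P1=5, P2=6, P3=5, P4=3, P5=0, P6=1, P7=5)

step 1: fire t3:  (P0=1, P1=3, P2=4, P3=2, P4=3, P5=2, P6=1, P7=4) → (P0=2, P1=3, P2=4, P3=2, P4=3, P5=2, P6=1, P7=5)
step 2: fire t2:  (P0=2, P1=3, P2=4, P3=2, P4=3, P5=2, P6=1, P7=5) → (P0=2, P1=3, P2=4, P3=5, P4=3, P5=0, P6=2, P7=4)
step 3: fire t4:  (P0=2, P1=3, P2=4, P3=5, P4=3, P5=0, P6=2, P7=4) → (P0=4, P1=3, P2=6, P3=5, P4=3, P5=0, P6=2, P7=3)
step 4: fire t0:  (P0=4, P1=3, P2=6, P3=5, P4=3, P5=0, P6=2, P7=3) → (P0=6, P1=5, P2=6, P3=5, P4=3, P5=0, P6=1, P7=2)
step 5: fire t3:  (P0=6, P1=5, P2=6, P3=5, P4=3, P5=0, P6=1, P7=2) → (P0=7, P1=5, P2=6, P3=5, P4=3, P5=0, P6=1, P7=3)
step 6: fire t3:  (P0=7, P1=5, P2=6, P3=5, P4=3, P5=0, P6=1, P7=3) → (P0=8, P1=5, P2=6, P3=5, P4=3, P5=0, P6=1, P7=4)
step 7: fire t3:  (P0=8, P1=5, P2=6, P3=5, P4=3, P5=0, P6=1, P7=4) → (P0=9, P1=5, P2=6, P3=5, P4=3, P5=0, P6=1, P7=5)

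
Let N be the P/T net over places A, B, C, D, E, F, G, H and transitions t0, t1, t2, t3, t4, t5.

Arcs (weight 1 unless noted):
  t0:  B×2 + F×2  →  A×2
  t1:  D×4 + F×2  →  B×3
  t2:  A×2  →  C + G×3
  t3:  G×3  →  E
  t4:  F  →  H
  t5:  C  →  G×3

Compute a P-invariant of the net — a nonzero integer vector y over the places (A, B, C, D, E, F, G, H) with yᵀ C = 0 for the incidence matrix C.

Incidence matrix C (rows=places, cols=transitions):
       t0   t1   t2   t3   t4   t5
    A   2    0   -2    0    0    0
    B  -2    3    0    0    0    0
    C   0    0    1    0    0   -1
    D   0   -4    0    0    0    0
    E   0    0    0    1    0    0
    F  -2   -2    0    0   -1    0
    G   0    0    3   -3    0    3
    H   0    0    0    0    1    0

Candidate y = [12, 12, 12, 9, 12, 0, 4, 0]; check y·C column-wise:
  col t0: 12·2 + 12·-2 + 12·0 + 9·0 + 12·0 + 0·-2 + 4·0 = 0
  col t1: 12·0 + 12·3 + 12·0 + 9·-4 + 12·0 + 0·-2 + 4·0 = 0
  col t2: 12·-2 + 12·0 + 12·1 + 9·0 + 12·0 + 4·3 = 0
  col t3: 12·0 + 12·0 + 12·0 + 9·0 + 12·1 + 4·-3 = 0
  col t4: 12·0 + 12·0 + 12·0 + 9·0 + 12·0 + 0·-1 + 4·0 + 0·1 = 0
  col t5: 12·0 + 12·0 + 12·-1 + 9·0 + 12·0 + 4·3 = 0

y = (A:12, B:12, C:12, D:9, E:12, F:0, G:4, H:0)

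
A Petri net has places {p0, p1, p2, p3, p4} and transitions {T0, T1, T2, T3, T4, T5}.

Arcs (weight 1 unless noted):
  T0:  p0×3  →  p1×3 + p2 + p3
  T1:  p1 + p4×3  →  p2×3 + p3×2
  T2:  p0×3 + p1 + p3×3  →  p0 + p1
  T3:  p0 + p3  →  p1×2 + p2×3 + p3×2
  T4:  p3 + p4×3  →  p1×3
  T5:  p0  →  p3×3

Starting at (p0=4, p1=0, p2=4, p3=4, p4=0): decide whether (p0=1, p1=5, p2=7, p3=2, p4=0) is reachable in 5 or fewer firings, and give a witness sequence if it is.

NO — not reachable within 5 firings

depth 0: 1 marking
depth 1: 4 markings reached so far
depth 2: 10 markings reached so far
depth 3: 16 markings reached so far
depth 4: 21 markings reached so far
depth 5: 21 markings reached so far
(frontier empty at depth 5; search complete)
target is not among the 21 markings reachable within 5 steps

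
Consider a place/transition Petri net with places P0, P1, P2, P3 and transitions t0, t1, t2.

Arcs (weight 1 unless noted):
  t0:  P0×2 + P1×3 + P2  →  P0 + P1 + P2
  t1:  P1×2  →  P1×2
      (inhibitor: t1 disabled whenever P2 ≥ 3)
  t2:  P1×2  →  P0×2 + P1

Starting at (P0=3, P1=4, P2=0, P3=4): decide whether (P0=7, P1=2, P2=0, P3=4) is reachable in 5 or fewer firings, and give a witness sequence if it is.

step 1: fire t2:  (P0=3, P1=4, P2=0, P3=4) → (P0=5, P1=3, P2=0, P3=4)
step 2: fire t2:  (P0=5, P1=3, P2=0, P3=4) → (P0=7, P1=2, P2=0, P3=4)

YES — reachable via ⟨t2, t2⟩ (2 firings)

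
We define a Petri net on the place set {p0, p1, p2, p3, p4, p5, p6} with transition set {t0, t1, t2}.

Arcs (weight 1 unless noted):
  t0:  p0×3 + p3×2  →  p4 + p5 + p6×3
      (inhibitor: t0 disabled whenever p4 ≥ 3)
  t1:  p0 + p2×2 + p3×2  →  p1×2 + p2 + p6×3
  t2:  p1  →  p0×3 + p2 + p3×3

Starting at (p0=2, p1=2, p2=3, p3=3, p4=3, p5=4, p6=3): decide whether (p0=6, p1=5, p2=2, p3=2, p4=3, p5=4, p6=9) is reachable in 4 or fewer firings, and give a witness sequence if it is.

depth 0: 1 marking
depth 1: 3 markings reached so far
depth 2: 5 markings reached so far
depth 3: 7 markings reached so far
depth 4: 10 markings reached so far
target is not among the 10 markings reachable within 4 steps

NO — not reachable within 4 firings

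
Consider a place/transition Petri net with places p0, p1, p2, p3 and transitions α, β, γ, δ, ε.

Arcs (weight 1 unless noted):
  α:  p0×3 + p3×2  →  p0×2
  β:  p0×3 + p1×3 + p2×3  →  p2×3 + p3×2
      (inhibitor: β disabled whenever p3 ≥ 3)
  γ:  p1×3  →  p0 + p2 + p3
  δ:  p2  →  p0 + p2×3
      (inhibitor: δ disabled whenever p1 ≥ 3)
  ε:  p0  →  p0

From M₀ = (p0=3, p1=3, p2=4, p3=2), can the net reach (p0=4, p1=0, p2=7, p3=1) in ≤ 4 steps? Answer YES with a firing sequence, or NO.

step 1: fire α:  (p0=3, p1=3, p2=4, p3=2) → (p0=2, p1=3, p2=4, p3=0)
step 2: fire γ:  (p0=2, p1=3, p2=4, p3=0) → (p0=3, p1=0, p2=5, p3=1)
step 3: fire δ:  (p0=3, p1=0, p2=5, p3=1) → (p0=4, p1=0, p2=7, p3=1)

YES — reachable via ⟨α, γ, δ⟩ (3 firings)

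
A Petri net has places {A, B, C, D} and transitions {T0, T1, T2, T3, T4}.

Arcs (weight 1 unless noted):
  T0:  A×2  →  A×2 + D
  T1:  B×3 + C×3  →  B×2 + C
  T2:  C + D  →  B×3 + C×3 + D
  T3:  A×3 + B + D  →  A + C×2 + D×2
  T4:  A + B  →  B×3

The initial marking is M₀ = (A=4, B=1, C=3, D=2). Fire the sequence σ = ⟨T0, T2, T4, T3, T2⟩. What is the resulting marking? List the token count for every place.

(A=1, B=8, C=9, D=4)

step 1: fire T0:  (A=4, B=1, C=3, D=2) → (A=4, B=1, C=3, D=3)
step 2: fire T2:  (A=4, B=1, C=3, D=3) → (A=4, B=4, C=5, D=3)
step 3: fire T4:  (A=4, B=4, C=5, D=3) → (A=3, B=6, C=5, D=3)
step 4: fire T3:  (A=3, B=6, C=5, D=3) → (A=1, B=5, C=7, D=4)
step 5: fire T2:  (A=1, B=5, C=7, D=4) → (A=1, B=8, C=9, D=4)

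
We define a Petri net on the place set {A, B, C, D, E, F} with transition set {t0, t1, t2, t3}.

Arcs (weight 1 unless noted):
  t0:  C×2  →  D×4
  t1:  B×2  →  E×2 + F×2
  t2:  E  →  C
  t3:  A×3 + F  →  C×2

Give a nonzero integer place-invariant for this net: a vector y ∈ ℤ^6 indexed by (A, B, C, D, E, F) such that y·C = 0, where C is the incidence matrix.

y = (A:4, B:6, C:6, D:3, E:6, F:0)

Incidence matrix C (rows=places, cols=transitions):
       t0   t1   t2   t3
    A   0    0    0   -3
    B   0   -2    0    0
    C  -2    0    1    2
    D   4    0    0    0
    E   0    2   -1    0
    F   0    2    0   -1

Candidate y = [4, 6, 6, 3, 6, 0]; check y·C column-wise:
  col t0: 4·0 + 6·0 + 6·-2 + 3·4 + 6·0 = 0
  col t1: 4·0 + 6·-2 + 6·0 + 3·0 + 6·2 + 0·2 = 0
  col t2: 4·0 + 6·0 + 6·1 + 3·0 + 6·-1 = 0
  col t3: 4·-3 + 6·0 + 6·2 + 3·0 + 6·0 + 0·-1 = 0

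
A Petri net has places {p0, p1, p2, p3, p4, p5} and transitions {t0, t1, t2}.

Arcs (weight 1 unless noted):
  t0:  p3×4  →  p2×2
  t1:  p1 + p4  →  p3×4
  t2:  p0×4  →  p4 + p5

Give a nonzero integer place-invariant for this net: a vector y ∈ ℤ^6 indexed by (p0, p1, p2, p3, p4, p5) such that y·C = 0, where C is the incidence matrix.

y = (p0:0, p1:4, p2:2, p3:1, p4:0, p5:0)

Incidence matrix C (rows=places, cols=transitions):
       t0   t1   t2
   p0   0    0   -4
   p1   0   -1    0
   p2   2    0    0
   p3  -4    4    0
   p4   0   -1    1
   p5   0    0    1

Candidate y = [0, 4, 2, 1, 0, 0]; check y·C column-wise:
  col t0: 4·0 + 2·2 + 1·-4 = 0
  col t1: 4·-1 + 2·0 + 1·4 + 0·-1 = 0
  col t2: 0·-4 + 4·0 + 2·0 + 1·0 + 0·1 + 0·1 = 0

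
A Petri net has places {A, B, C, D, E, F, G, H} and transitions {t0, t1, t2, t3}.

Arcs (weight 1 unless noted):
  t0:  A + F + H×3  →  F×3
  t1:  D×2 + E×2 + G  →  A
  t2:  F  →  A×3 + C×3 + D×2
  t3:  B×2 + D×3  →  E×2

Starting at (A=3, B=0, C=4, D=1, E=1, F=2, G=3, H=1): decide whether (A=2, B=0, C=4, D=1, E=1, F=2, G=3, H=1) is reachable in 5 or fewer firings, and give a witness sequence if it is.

NO — not reachable within 5 firings

depth 0: 1 marking
depth 1: 2 markings reached so far
depth 2: 3 markings reached so far
depth 3: 3 markings reached so far
(frontier empty at depth 3; search complete)
target is not among the 3 markings reachable within 5 steps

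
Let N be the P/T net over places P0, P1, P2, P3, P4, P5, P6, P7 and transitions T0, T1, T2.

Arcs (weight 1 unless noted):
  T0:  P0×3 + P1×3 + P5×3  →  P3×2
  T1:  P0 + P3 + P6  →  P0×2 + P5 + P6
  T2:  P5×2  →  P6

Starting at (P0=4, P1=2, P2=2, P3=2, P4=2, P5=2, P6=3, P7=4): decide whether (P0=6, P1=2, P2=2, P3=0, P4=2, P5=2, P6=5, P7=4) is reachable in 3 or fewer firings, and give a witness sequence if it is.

depth 0: 1 marking
depth 1: 3 markings reached so far
depth 2: 5 markings reached so far
depth 3: 6 markings reached so far
target is not among the 6 markings reachable within 3 steps

NO — not reachable within 3 firings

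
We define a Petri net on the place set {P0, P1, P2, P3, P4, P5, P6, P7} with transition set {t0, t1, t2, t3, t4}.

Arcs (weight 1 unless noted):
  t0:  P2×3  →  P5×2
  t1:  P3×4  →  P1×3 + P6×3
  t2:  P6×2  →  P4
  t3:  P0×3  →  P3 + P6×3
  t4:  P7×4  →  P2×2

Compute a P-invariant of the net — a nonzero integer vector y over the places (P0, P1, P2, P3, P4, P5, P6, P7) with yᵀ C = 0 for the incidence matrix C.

y = (P0:1, P1:4, P2:0, P3:3, P4:0, P5:0, P6:0, P7:0)

Incidence matrix C (rows=places, cols=transitions):
       t0   t1   t2   t3   t4
   P0   0    0    0   -3    0
   P1   0    3    0    0    0
   P2  -3    0    0    0    2
   P3   0   -4    0    1    0
   P4   0    0    1    0    0
   P5   2    0    0    0    0
   P6   0    3   -2    3    0
   P7   0    0    0    0   -4

Candidate y = [1, 4, 0, 3, 0, 0, 0, 0]; check y·C column-wise:
  col t0: 1·0 + 4·0 + 0·-3 + 3·0 + 0·2 = 0
  col t1: 1·0 + 4·3 + 3·-4 + 0·3 = 0
  col t2: 1·0 + 4·0 + 3·0 + 0·1 + 0·-2 = 0
  col t3: 1·-3 + 4·0 + 3·1 + 0·3 = 0
  col t4: 1·0 + 4·0 + 0·2 + 3·0 + 0·-4 = 0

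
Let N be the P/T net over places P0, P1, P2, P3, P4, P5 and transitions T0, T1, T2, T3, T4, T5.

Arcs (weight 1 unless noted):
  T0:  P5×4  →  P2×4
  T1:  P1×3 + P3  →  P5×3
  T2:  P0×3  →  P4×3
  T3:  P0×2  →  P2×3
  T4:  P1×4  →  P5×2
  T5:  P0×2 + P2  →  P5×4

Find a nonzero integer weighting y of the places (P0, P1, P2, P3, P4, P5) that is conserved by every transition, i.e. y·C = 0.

Incidence matrix C (rows=places, cols=transitions):
       T0   T1   T2   T3   T4   T5
   P0   0    0   -3   -2    0   -2
   P1   0   -3    0    0   -4    0
   P2   4    0    0    3    0   -1
   P3   0   -1    0    0    0    0
   P4   0    0    3    0    0    0
   P5  -4    3    0    0    2    4

Candidate y = [3, 1, 2, 3, 3, 2]; check y·C column-wise:
  col T0: 3·0 + 1·0 + 2·4 + 3·0 + 3·0 + 2·-4 = 0
  col T1: 3·0 + 1·-3 + 2·0 + 3·-1 + 3·0 + 2·3 = 0
  col T2: 3·-3 + 1·0 + 2·0 + 3·0 + 3·3 + 2·0 = 0
  col T3: 3·-2 + 1·0 + 2·3 + 3·0 + 3·0 + 2·0 = 0
  col T4: 3·0 + 1·-4 + 2·0 + 3·0 + 3·0 + 2·2 = 0
  col T5: 3·-2 + 1·0 + 2·-1 + 3·0 + 3·0 + 2·4 = 0

y = (P0:3, P1:1, P2:2, P3:3, P4:3, P5:2)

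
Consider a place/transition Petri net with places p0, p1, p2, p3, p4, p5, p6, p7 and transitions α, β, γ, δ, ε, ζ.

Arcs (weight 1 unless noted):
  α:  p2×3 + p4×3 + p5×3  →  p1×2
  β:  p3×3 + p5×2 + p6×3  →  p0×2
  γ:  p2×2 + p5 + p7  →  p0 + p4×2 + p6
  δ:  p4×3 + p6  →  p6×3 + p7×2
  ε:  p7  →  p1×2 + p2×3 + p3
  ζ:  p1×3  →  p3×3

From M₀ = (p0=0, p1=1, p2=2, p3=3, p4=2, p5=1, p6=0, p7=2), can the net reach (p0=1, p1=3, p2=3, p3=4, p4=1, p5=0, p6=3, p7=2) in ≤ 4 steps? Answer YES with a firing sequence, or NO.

step 1: fire γ:  (p0=0, p1=1, p2=2, p3=3, p4=2, p5=1, p6=0, p7=2) → (p0=1, p1=1, p2=0, p3=3, p4=4, p5=0, p6=1, p7=1)
step 2: fire δ:  (p0=1, p1=1, p2=0, p3=3, p4=4, p5=0, p6=1, p7=1) → (p0=1, p1=1, p2=0, p3=3, p4=1, p5=0, p6=3, p7=3)
step 3: fire ε:  (p0=1, p1=1, p2=0, p3=3, p4=1, p5=0, p6=3, p7=3) → (p0=1, p1=3, p2=3, p3=4, p4=1, p5=0, p6=3, p7=2)

YES — reachable via ⟨γ, δ, ε⟩ (3 firings)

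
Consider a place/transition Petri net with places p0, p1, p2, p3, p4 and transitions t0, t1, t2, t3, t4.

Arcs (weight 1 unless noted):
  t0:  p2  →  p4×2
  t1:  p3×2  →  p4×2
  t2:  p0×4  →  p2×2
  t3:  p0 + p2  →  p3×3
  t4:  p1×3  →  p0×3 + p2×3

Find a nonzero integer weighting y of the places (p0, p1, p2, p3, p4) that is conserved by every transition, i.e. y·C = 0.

Incidence matrix C (rows=places, cols=transitions):
       t0   t1   t2   t3   t4
   p0   0    0   -4   -1    3
   p1   0    0    0    0   -3
   p2  -1    0    2   -1    3
   p3   0   -2    0    3    0
   p4   2    2    0    0    0

Candidate y = [1, 3, 2, 1, 1]; check y·C column-wise:
  col t0: 1·0 + 3·0 + 2·-1 + 1·0 + 1·2 = 0
  col t1: 1·0 + 3·0 + 2·0 + 1·-2 + 1·2 = 0
  col t2: 1·-4 + 3·0 + 2·2 + 1·0 + 1·0 = 0
  col t3: 1·-1 + 3·0 + 2·-1 + 1·3 + 1·0 = 0
  col t4: 1·3 + 3·-3 + 2·3 + 1·0 + 1·0 = 0

y = (p0:1, p1:3, p2:2, p3:1, p4:1)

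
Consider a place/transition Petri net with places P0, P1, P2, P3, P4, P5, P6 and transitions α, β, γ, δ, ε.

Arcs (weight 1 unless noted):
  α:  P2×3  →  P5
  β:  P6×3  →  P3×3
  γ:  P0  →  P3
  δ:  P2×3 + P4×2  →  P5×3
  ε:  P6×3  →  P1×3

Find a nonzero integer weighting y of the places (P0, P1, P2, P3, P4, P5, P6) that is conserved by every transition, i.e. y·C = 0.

y = (P0:0, P1:0, P2:1, P3:0, P4:3, P5:3, P6:0)

Incidence matrix C (rows=places, cols=transitions):
        α    β    γ    δ    ε
   P0   0    0   -1    0    0
   P1   0    0    0    0    3
   P2  -3    0    0   -3    0
   P3   0    3    1    0    0
   P4   0    0    0   -2    0
   P5   1    0    0    3    0
   P6   0   -3    0    0   -3

Candidate y = [0, 0, 1, 0, 3, 3, 0]; check y·C column-wise:
  col α: 1·-3 + 3·0 + 3·1 = 0
  col β: 1·0 + 0·3 + 3·0 + 3·0 + 0·-3 = 0
  col γ: 0·-1 + 1·0 + 0·1 + 3·0 + 3·0 = 0
  col δ: 1·-3 + 3·-2 + 3·3 = 0
  col ε: 0·3 + 1·0 + 3·0 + 3·0 + 0·-3 = 0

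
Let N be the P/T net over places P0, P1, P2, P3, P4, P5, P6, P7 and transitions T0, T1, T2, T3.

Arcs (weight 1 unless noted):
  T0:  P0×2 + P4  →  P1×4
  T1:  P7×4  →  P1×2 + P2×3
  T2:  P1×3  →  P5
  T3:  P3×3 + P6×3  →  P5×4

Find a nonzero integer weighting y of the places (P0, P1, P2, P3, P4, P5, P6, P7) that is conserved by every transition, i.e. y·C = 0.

y = (P0:1, P1:0, P2:0, P3:0, P4:-2, P5:0, P6:0, P7:0)

Incidence matrix C (rows=places, cols=transitions):
       T0   T1   T2   T3
   P0  -2    0    0    0
   P1   4    2   -3    0
   P2   0    3    0    0
   P3   0    0    0   -3
   P4  -1    0    0    0
   P5   0    0    1    4
   P6   0    0    0   -3
   P7   0   -4    0    0

Candidate y = [1, 0, 0, 0, -2, 0, 0, 0]; check y·C column-wise:
  col T0: 1·-2 + 0·4 + -2·-1 = 0
  col T1: 1·0 + 0·2 + 0·3 + -2·0 + 0·-4 = 0
  col T2: 1·0 + 0·-3 + -2·0 + 0·1 = 0
  col T3: 1·0 + 0·-3 + -2·0 + 0·4 + 0·-3 = 0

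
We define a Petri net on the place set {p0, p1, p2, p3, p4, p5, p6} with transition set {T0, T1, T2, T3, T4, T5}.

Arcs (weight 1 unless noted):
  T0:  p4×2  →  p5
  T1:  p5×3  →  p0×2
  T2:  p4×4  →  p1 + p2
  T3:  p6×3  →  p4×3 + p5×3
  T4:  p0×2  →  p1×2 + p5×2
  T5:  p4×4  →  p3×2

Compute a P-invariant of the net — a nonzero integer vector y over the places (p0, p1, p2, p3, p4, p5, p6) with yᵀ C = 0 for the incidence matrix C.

Incidence matrix C (rows=places, cols=transitions):
       T0   T1   T2   T3   T4   T5
   p0   0    2    0    0   -2    0
   p1   0    0    1    0    2    0
   p2   0    0    1    0    0    0
   p3   0    0    0    0    0    2
   p4  -2    0   -4    3    0   -4
   p5   1   -3    0    3    2    0
   p6   0    0    0   -3    0    0

Candidate y = [3, 1, 3, 2, 1, 2, 3]; check y·C column-wise:
  col T0: 3·0 + 1·0 + 3·0 + 2·0 + 1·-2 + 2·1 + 3·0 = 0
  col T1: 3·2 + 1·0 + 3·0 + 2·0 + 1·0 + 2·-3 + 3·0 = 0
  col T2: 3·0 + 1·1 + 3·1 + 2·0 + 1·-4 + 2·0 + 3·0 = 0
  col T3: 3·0 + 1·0 + 3·0 + 2·0 + 1·3 + 2·3 + 3·-3 = 0
  col T4: 3·-2 + 1·2 + 3·0 + 2·0 + 1·0 + 2·2 + 3·0 = 0
  col T5: 3·0 + 1·0 + 3·0 + 2·2 + 1·-4 + 2·0 + 3·0 = 0

y = (p0:3, p1:1, p2:3, p3:2, p4:1, p5:2, p6:3)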